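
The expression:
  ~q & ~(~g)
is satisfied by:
  {g: True, q: False}


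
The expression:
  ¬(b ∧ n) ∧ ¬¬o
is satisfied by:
  {o: True, n: False, b: False}
  {o: True, b: True, n: False}
  {o: True, n: True, b: False}


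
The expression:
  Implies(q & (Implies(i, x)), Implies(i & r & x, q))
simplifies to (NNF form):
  True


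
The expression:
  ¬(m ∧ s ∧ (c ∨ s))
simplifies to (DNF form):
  ¬m ∨ ¬s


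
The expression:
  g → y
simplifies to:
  y ∨ ¬g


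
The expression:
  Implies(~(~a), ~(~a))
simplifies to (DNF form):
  True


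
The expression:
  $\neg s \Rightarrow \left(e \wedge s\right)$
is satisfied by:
  {s: True}


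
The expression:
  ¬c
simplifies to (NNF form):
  ¬c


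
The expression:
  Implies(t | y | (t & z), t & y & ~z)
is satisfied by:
  {z: False, y: False, t: False}
  {z: True, y: False, t: False}
  {y: True, t: True, z: False}


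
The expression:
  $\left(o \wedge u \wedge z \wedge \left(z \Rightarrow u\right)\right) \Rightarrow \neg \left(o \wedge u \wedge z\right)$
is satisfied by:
  {u: False, z: False, o: False}
  {o: True, u: False, z: False}
  {z: True, u: False, o: False}
  {o: True, z: True, u: False}
  {u: True, o: False, z: False}
  {o: True, u: True, z: False}
  {z: True, u: True, o: False}


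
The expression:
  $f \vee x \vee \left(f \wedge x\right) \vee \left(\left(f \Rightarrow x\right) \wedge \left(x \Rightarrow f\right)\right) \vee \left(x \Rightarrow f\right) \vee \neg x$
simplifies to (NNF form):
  $\text{True}$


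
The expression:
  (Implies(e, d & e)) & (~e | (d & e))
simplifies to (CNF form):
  d | ~e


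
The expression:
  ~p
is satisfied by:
  {p: False}


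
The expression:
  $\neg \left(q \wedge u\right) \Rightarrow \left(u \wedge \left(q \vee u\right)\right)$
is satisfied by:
  {u: True}


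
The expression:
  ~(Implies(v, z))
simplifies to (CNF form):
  v & ~z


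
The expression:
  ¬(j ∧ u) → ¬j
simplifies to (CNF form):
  u ∨ ¬j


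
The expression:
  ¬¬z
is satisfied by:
  {z: True}


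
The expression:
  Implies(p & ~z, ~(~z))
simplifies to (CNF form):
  z | ~p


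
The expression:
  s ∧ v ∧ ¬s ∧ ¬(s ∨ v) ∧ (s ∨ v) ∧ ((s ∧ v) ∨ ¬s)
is never true.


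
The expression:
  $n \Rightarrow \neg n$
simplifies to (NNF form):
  $\neg n$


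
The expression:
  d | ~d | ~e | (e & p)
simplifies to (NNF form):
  True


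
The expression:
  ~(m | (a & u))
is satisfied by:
  {u: False, m: False, a: False}
  {a: True, u: False, m: False}
  {u: True, a: False, m: False}


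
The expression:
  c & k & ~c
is never true.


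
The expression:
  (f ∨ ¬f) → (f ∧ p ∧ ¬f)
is never true.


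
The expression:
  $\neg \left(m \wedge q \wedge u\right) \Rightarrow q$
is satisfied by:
  {q: True}


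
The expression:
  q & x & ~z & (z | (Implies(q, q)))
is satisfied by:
  {x: True, q: True, z: False}


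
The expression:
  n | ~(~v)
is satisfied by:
  {n: True, v: True}
  {n: True, v: False}
  {v: True, n: False}


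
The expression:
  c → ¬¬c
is always true.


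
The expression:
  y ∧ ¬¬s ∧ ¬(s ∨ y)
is never true.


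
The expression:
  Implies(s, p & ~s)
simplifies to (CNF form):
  ~s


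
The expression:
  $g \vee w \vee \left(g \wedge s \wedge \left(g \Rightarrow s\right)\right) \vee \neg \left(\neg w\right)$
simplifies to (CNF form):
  $g \vee w$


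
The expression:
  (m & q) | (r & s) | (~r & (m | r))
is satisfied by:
  {m: True, q: True, s: True, r: False}
  {m: True, q: True, s: False, r: False}
  {m: True, s: True, q: False, r: False}
  {m: True, s: False, q: False, r: False}
  {r: True, m: True, q: True, s: True}
  {r: True, m: True, q: True, s: False}
  {r: True, m: True, q: False, s: True}
  {q: True, r: True, s: True, m: False}
  {q: False, r: True, s: True, m: False}


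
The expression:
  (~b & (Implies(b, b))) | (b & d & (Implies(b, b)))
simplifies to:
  d | ~b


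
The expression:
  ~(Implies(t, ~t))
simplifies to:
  t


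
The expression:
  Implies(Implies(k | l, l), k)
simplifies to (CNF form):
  k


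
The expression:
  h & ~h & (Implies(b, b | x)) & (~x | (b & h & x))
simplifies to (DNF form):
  False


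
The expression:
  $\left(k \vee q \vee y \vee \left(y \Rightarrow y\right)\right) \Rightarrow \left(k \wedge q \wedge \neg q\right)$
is never true.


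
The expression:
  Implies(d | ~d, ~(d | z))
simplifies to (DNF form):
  ~d & ~z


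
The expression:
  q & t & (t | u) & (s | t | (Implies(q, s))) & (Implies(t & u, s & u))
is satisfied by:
  {t: True, s: True, q: True, u: False}
  {t: True, q: True, u: False, s: False}
  {t: True, s: True, u: True, q: True}


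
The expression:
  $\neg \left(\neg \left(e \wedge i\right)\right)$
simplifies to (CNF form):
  $e \wedge i$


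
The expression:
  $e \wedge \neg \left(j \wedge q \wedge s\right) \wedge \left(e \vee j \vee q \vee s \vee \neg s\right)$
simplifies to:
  $e \wedge \left(\neg j \vee \neg q \vee \neg s\right)$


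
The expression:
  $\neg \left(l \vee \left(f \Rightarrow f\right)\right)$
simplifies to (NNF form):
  $\text{False}$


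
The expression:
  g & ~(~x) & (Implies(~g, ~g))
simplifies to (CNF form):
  g & x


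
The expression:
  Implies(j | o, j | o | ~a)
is always true.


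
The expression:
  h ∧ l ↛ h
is never true.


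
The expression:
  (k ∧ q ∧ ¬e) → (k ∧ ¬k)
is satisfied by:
  {e: True, k: False, q: False}
  {e: False, k: False, q: False}
  {q: True, e: True, k: False}
  {q: True, e: False, k: False}
  {k: True, e: True, q: False}
  {k: True, e: False, q: False}
  {k: True, q: True, e: True}


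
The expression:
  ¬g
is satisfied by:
  {g: False}


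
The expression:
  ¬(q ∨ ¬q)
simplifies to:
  False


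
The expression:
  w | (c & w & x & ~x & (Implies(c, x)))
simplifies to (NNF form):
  w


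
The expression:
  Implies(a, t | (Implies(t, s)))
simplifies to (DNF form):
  True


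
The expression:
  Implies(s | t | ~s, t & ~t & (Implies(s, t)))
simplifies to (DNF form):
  False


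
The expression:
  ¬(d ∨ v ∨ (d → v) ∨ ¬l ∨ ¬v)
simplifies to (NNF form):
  False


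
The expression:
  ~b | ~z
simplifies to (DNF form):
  ~b | ~z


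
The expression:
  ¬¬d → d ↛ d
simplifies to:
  ¬d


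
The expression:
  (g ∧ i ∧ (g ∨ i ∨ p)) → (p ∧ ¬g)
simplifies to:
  ¬g ∨ ¬i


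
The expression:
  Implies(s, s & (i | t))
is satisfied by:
  {i: True, t: True, s: False}
  {i: True, s: False, t: False}
  {t: True, s: False, i: False}
  {t: False, s: False, i: False}
  {i: True, t: True, s: True}
  {i: True, s: True, t: False}
  {t: True, s: True, i: False}


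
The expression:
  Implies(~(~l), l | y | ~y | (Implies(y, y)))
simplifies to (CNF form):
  True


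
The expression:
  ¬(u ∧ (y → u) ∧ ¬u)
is always true.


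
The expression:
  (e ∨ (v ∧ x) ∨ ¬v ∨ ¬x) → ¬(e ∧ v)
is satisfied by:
  {v: False, e: False}
  {e: True, v: False}
  {v: True, e: False}


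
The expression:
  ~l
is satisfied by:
  {l: False}


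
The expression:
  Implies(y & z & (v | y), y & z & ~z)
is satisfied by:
  {z: False, y: False}
  {y: True, z: False}
  {z: True, y: False}


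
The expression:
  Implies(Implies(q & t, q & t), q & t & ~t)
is never true.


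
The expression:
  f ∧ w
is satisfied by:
  {w: True, f: True}


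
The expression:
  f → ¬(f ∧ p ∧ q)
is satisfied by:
  {p: False, q: False, f: False}
  {f: True, p: False, q: False}
  {q: True, p: False, f: False}
  {f: True, q: True, p: False}
  {p: True, f: False, q: False}
  {f: True, p: True, q: False}
  {q: True, p: True, f: False}


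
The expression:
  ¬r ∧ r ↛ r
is never true.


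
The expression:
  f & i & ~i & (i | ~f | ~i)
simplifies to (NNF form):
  False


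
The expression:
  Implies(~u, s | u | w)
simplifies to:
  s | u | w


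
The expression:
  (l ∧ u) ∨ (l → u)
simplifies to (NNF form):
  u ∨ ¬l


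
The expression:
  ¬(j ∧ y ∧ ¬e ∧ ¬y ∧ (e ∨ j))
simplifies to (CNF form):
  True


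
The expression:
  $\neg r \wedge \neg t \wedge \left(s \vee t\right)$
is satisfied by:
  {s: True, r: False, t: False}


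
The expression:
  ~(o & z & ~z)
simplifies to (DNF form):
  True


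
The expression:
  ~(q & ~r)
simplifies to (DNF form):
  r | ~q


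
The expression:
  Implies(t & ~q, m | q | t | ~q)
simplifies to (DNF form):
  True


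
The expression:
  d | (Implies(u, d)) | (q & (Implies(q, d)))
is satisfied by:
  {d: True, u: False}
  {u: False, d: False}
  {u: True, d: True}


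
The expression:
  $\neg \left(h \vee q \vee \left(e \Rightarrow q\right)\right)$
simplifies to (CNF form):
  $e \wedge \neg h \wedge \neg q$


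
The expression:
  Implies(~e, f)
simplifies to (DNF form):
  e | f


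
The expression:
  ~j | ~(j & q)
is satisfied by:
  {q: False, j: False}
  {j: True, q: False}
  {q: True, j: False}


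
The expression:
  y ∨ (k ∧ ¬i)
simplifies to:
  y ∨ (k ∧ ¬i)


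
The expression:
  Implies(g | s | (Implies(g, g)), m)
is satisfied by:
  {m: True}


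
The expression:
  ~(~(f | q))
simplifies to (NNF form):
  f | q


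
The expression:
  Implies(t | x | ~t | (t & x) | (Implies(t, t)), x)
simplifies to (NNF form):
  x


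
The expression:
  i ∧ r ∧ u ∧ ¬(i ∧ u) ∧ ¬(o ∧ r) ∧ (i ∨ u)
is never true.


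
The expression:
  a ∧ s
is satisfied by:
  {a: True, s: True}


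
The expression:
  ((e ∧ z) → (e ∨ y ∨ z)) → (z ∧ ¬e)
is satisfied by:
  {z: True, e: False}


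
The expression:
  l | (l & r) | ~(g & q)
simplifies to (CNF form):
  l | ~g | ~q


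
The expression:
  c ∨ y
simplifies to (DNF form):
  c ∨ y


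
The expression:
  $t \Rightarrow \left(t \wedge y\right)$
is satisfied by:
  {y: True, t: False}
  {t: False, y: False}
  {t: True, y: True}


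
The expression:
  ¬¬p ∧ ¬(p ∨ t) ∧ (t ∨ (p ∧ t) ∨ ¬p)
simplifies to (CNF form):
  False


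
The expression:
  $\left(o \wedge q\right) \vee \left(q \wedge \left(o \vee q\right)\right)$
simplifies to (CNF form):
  $q$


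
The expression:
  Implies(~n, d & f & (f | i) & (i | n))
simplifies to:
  n | (d & f & i)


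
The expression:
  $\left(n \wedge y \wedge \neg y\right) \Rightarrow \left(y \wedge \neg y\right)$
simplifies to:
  $\text{True}$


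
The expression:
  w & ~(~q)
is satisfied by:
  {w: True, q: True}


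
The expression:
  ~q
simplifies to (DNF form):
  ~q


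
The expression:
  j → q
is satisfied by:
  {q: True, j: False}
  {j: False, q: False}
  {j: True, q: True}


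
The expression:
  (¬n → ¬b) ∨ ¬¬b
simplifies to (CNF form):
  True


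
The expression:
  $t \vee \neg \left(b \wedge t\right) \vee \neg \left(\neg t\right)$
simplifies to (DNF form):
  $\text{True}$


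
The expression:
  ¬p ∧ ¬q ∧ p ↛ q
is never true.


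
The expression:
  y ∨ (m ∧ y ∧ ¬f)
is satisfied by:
  {y: True}


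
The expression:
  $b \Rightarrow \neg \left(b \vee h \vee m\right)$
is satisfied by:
  {b: False}


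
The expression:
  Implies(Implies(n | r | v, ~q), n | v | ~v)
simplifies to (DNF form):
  True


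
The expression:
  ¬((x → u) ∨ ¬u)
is never true.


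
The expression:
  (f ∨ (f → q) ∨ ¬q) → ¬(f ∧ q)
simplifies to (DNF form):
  ¬f ∨ ¬q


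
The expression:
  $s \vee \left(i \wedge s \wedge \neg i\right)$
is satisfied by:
  {s: True}


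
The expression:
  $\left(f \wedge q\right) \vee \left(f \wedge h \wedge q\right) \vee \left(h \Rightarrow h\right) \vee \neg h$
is always true.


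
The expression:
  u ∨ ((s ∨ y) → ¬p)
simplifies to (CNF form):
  (u ∨ ¬p ∨ ¬s) ∧ (u ∨ ¬p ∨ ¬y)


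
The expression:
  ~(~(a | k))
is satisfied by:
  {a: True, k: True}
  {a: True, k: False}
  {k: True, a: False}


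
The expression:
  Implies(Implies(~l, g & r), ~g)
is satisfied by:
  {r: False, g: False, l: False}
  {l: True, r: False, g: False}
  {r: True, l: False, g: False}
  {l: True, r: True, g: False}
  {g: True, l: False, r: False}


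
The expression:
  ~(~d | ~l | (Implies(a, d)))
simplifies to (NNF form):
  False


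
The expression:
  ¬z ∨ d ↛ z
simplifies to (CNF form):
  ¬z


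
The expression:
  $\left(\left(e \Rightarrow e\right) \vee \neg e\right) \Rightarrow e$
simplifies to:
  $e$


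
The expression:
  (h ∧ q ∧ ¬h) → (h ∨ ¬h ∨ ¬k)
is always true.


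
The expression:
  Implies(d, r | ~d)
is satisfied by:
  {r: True, d: False}
  {d: False, r: False}
  {d: True, r: True}


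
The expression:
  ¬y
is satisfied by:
  {y: False}


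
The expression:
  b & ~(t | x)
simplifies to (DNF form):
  b & ~t & ~x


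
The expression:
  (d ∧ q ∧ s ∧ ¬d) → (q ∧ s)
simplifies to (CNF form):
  True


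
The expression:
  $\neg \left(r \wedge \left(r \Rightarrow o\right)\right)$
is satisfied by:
  {o: False, r: False}
  {r: True, o: False}
  {o: True, r: False}


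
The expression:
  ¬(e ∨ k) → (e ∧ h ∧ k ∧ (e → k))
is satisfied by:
  {k: True, e: True}
  {k: True, e: False}
  {e: True, k: False}


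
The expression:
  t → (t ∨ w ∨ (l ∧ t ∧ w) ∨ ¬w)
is always true.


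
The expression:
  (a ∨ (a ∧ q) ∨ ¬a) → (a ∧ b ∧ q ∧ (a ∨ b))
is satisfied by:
  {a: True, b: True, q: True}


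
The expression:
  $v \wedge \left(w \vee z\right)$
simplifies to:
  $v \wedge \left(w \vee z\right)$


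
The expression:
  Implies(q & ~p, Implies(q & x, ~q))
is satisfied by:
  {p: True, q: False, x: False}
  {p: False, q: False, x: False}
  {x: True, p: True, q: False}
  {x: True, p: False, q: False}
  {q: True, p: True, x: False}
  {q: True, p: False, x: False}
  {q: True, x: True, p: True}


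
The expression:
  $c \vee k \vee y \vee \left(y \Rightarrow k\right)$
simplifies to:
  $\text{True}$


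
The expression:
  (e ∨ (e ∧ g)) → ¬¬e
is always true.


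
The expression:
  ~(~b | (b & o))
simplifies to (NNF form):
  b & ~o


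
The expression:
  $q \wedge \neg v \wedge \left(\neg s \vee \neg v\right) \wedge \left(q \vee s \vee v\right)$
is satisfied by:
  {q: True, v: False}


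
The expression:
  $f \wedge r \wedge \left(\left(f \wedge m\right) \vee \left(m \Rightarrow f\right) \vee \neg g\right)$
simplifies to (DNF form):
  $f \wedge r$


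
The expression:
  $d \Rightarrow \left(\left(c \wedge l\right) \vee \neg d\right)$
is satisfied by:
  {c: True, l: True, d: False}
  {c: True, l: False, d: False}
  {l: True, c: False, d: False}
  {c: False, l: False, d: False}
  {d: True, c: True, l: True}


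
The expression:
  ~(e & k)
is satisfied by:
  {k: False, e: False}
  {e: True, k: False}
  {k: True, e: False}


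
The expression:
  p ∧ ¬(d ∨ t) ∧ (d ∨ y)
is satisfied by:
  {p: True, y: True, d: False, t: False}


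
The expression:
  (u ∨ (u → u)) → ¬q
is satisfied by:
  {q: False}


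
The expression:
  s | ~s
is always true.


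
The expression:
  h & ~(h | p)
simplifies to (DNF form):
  False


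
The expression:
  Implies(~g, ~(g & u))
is always true.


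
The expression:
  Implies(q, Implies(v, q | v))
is always true.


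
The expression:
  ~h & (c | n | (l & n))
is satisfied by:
  {n: True, c: True, h: False}
  {n: True, c: False, h: False}
  {c: True, n: False, h: False}


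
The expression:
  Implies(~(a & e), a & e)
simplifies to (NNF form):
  a & e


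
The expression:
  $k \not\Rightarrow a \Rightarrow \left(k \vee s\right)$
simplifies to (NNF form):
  $\text{True}$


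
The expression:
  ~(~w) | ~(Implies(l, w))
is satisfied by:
  {l: True, w: True}
  {l: True, w: False}
  {w: True, l: False}


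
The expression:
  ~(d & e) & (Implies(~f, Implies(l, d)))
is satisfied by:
  {f: True, d: False, l: False, e: False}
  {f: False, d: False, l: False, e: False}
  {e: True, f: True, d: False, l: False}
  {e: True, f: False, d: False, l: False}
  {f: True, l: True, e: False, d: False}
  {e: True, f: True, l: True, d: False}
  {f: True, d: True, e: False, l: False}
  {d: True, e: False, l: False, f: False}
  {f: True, l: True, d: True, e: False}
  {l: True, d: True, e: False, f: False}


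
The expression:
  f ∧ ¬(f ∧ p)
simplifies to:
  f ∧ ¬p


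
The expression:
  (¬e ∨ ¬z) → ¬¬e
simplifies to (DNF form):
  e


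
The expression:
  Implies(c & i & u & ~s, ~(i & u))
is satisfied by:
  {s: True, u: False, c: False, i: False}
  {s: False, u: False, c: False, i: False}
  {s: True, i: True, u: False, c: False}
  {i: True, s: False, u: False, c: False}
  {s: True, c: True, i: False, u: False}
  {c: True, i: False, u: False, s: False}
  {s: True, i: True, c: True, u: False}
  {i: True, c: True, s: False, u: False}
  {s: True, u: True, i: False, c: False}
  {u: True, i: False, c: False, s: False}
  {s: True, i: True, u: True, c: False}
  {i: True, u: True, s: False, c: False}
  {s: True, c: True, u: True, i: False}
  {c: True, u: True, i: False, s: False}
  {s: True, i: True, c: True, u: True}


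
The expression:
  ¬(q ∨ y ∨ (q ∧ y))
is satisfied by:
  {q: False, y: False}


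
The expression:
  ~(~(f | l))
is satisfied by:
  {l: True, f: True}
  {l: True, f: False}
  {f: True, l: False}


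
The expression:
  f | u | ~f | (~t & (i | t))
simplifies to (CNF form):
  True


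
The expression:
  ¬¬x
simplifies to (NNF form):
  x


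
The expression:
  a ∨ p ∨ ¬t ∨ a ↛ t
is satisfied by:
  {a: True, p: True, t: False}
  {a: True, p: False, t: False}
  {p: True, a: False, t: False}
  {a: False, p: False, t: False}
  {a: True, t: True, p: True}
  {a: True, t: True, p: False}
  {t: True, p: True, a: False}


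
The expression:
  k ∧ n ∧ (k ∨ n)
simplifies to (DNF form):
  k ∧ n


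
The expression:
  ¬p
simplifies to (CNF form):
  ¬p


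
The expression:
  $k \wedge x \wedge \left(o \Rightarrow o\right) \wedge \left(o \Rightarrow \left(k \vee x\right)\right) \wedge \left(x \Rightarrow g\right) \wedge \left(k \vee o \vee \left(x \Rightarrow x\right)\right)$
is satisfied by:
  {x: True, g: True, k: True}


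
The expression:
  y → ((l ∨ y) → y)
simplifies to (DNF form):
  True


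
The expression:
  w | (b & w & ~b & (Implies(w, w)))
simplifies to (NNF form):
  w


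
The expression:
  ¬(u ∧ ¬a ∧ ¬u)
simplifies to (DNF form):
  True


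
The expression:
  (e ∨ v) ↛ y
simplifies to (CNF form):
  ¬y ∧ (e ∨ v)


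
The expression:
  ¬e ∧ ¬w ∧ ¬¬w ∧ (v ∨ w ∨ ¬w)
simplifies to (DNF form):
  False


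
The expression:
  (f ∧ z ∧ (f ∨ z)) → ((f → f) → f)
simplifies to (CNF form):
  True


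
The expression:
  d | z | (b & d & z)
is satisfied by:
  {d: True, z: True}
  {d: True, z: False}
  {z: True, d: False}


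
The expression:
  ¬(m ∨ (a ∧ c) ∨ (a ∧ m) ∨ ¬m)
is never true.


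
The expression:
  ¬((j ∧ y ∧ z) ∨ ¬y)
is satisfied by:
  {y: True, z: False, j: False}
  {y: True, j: True, z: False}
  {y: True, z: True, j: False}


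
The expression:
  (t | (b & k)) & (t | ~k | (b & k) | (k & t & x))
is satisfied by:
  {b: True, t: True, k: True}
  {b: True, t: True, k: False}
  {t: True, k: True, b: False}
  {t: True, k: False, b: False}
  {b: True, k: True, t: False}


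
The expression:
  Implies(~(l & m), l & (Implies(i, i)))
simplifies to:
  l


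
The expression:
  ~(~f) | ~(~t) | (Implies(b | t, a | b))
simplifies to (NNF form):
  True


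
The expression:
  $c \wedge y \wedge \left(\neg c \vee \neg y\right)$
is never true.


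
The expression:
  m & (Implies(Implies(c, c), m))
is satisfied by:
  {m: True}


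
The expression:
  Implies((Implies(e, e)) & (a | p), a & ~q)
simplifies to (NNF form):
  (a & ~q) | (~a & ~p)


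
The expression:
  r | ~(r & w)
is always true.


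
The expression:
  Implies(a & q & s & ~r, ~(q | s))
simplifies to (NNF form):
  r | ~a | ~q | ~s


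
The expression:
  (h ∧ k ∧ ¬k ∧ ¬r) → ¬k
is always true.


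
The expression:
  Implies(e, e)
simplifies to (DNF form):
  True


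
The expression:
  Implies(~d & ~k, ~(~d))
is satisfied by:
  {d: True, k: True}
  {d: True, k: False}
  {k: True, d: False}


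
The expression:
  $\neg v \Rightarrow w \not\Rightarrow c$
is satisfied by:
  {v: True, w: True, c: False}
  {v: True, c: False, w: False}
  {v: True, w: True, c: True}
  {v: True, c: True, w: False}
  {w: True, c: False, v: False}


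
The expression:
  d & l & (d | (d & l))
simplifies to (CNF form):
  d & l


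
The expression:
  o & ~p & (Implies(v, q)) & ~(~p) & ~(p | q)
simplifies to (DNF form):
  False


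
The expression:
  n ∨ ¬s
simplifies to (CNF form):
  n ∨ ¬s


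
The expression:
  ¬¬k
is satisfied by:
  {k: True}


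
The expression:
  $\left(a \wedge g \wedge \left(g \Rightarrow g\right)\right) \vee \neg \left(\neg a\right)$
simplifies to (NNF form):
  $a$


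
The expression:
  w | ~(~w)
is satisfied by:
  {w: True}


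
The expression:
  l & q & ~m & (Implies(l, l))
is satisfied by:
  {q: True, l: True, m: False}


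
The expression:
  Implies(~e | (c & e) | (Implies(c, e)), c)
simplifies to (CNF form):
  c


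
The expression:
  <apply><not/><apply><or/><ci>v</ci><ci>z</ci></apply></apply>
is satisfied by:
  {v: False, z: False}


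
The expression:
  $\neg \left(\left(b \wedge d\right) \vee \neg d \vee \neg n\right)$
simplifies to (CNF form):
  $d \wedge n \wedge \neg b$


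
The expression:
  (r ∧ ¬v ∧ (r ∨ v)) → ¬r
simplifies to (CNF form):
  v ∨ ¬r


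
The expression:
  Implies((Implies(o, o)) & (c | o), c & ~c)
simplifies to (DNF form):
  ~c & ~o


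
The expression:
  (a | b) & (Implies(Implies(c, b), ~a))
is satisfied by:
  {b: True, c: True, a: False}
  {b: True, c: False, a: False}
  {a: True, c: True, b: False}


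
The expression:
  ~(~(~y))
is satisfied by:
  {y: False}


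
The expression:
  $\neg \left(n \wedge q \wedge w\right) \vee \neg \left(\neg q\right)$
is always true.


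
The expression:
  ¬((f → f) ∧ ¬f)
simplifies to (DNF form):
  f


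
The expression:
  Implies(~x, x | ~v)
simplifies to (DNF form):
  x | ~v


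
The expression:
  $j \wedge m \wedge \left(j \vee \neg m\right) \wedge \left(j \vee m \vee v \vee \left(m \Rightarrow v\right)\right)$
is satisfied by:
  {m: True, j: True}


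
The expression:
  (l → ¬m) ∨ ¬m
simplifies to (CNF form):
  ¬l ∨ ¬m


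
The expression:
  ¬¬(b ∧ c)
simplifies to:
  b ∧ c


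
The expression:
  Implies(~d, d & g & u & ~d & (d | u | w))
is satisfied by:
  {d: True}


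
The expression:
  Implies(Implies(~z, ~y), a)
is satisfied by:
  {a: True, y: True, z: False}
  {a: True, y: False, z: False}
  {a: True, z: True, y: True}
  {a: True, z: True, y: False}
  {y: True, z: False, a: False}


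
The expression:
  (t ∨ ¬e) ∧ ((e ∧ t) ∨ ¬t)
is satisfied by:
  {e: False, t: False}
  {t: True, e: True}


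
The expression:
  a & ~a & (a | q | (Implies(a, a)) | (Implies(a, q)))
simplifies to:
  False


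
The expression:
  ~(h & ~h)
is always true.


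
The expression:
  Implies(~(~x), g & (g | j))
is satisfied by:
  {g: True, x: False}
  {x: False, g: False}
  {x: True, g: True}


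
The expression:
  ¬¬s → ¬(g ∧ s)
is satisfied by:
  {s: False, g: False}
  {g: True, s: False}
  {s: True, g: False}


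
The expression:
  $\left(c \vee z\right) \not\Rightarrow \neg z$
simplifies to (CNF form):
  $z$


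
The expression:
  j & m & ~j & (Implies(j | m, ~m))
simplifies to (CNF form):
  False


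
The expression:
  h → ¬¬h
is always true.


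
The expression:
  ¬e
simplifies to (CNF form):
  ¬e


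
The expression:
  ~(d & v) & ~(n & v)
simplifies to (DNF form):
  ~v | (~d & ~n)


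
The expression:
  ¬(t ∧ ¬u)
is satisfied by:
  {u: True, t: False}
  {t: False, u: False}
  {t: True, u: True}


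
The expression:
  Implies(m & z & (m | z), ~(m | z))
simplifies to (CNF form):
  ~m | ~z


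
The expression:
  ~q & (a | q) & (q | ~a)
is never true.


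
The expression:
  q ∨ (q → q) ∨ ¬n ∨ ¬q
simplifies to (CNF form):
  True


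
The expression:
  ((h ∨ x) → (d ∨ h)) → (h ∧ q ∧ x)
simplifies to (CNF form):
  x ∧ (h ∨ ¬d) ∧ (q ∨ ¬h)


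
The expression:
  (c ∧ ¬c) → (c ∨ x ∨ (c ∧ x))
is always true.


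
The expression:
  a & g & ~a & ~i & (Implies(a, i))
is never true.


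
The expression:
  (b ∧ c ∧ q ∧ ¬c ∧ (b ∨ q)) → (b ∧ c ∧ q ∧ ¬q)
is always true.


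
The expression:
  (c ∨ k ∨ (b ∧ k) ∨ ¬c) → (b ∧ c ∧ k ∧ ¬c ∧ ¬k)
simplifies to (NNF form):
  False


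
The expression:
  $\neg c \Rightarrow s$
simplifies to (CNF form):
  $c \vee s$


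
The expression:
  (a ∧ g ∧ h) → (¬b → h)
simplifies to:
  True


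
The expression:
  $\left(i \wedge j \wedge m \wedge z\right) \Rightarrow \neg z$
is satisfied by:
  {m: False, z: False, i: False, j: False}
  {j: True, m: False, z: False, i: False}
  {i: True, m: False, z: False, j: False}
  {j: True, i: True, m: False, z: False}
  {z: True, j: False, m: False, i: False}
  {j: True, z: True, m: False, i: False}
  {i: True, z: True, j: False, m: False}
  {j: True, i: True, z: True, m: False}
  {m: True, i: False, z: False, j: False}
  {j: True, m: True, i: False, z: False}
  {i: True, m: True, j: False, z: False}
  {j: True, i: True, m: True, z: False}
  {z: True, m: True, i: False, j: False}
  {j: True, z: True, m: True, i: False}
  {i: True, z: True, m: True, j: False}


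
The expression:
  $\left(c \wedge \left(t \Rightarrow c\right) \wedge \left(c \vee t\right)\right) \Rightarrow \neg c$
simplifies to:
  $\neg c$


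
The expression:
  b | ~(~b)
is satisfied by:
  {b: True}


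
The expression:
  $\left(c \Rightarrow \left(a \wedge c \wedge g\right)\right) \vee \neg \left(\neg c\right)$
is always true.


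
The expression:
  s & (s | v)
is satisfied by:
  {s: True}


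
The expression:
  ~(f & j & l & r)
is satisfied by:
  {l: False, r: False, j: False, f: False}
  {f: True, l: False, r: False, j: False}
  {j: True, l: False, r: False, f: False}
  {f: True, j: True, l: False, r: False}
  {r: True, f: False, l: False, j: False}
  {f: True, r: True, l: False, j: False}
  {j: True, r: True, f: False, l: False}
  {f: True, j: True, r: True, l: False}
  {l: True, j: False, r: False, f: False}
  {f: True, l: True, j: False, r: False}
  {j: True, l: True, f: False, r: False}
  {f: True, j: True, l: True, r: False}
  {r: True, l: True, j: False, f: False}
  {f: True, r: True, l: True, j: False}
  {j: True, r: True, l: True, f: False}


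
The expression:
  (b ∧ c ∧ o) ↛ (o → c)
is never true.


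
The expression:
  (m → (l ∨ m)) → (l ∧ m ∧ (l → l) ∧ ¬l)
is never true.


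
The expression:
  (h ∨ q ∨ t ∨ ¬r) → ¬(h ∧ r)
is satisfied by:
  {h: False, r: False}
  {r: True, h: False}
  {h: True, r: False}


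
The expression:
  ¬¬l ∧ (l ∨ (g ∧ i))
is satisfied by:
  {l: True}


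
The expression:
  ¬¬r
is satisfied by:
  {r: True}


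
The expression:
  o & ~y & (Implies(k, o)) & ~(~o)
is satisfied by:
  {o: True, y: False}


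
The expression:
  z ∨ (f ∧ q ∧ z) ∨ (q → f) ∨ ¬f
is always true.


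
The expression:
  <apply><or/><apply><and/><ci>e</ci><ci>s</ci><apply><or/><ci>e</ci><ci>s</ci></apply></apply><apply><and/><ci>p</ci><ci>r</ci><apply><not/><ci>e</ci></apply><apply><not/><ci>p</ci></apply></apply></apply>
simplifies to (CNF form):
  <apply><and/><ci>e</ci><ci>s</ci></apply>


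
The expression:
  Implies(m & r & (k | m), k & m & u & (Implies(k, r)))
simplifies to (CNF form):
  (k | ~m | ~r) & (u | ~m | ~r)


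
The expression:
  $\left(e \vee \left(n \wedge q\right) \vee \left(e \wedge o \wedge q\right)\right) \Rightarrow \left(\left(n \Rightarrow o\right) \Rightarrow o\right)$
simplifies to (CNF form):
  $n \vee o \vee \neg e$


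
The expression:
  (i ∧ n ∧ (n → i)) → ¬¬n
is always true.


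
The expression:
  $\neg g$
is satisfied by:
  {g: False}


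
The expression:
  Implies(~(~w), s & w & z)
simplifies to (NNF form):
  ~w | (s & z)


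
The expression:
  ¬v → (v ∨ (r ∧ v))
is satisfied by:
  {v: True}


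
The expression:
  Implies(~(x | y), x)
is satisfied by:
  {y: True, x: True}
  {y: True, x: False}
  {x: True, y: False}


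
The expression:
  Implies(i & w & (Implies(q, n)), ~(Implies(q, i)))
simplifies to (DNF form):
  ~i | ~w | (q & ~n)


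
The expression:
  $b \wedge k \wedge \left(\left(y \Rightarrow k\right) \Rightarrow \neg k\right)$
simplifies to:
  $\text{False}$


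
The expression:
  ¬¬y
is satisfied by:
  {y: True}


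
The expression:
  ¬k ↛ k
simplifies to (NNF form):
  True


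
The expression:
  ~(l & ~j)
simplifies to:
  j | ~l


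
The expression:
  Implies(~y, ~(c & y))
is always true.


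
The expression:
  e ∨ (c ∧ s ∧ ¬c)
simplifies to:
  e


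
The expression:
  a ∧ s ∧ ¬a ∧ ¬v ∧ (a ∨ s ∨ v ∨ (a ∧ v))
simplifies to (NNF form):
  False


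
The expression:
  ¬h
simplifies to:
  ¬h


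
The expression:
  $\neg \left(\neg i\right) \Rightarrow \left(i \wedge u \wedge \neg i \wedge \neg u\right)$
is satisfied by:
  {i: False}


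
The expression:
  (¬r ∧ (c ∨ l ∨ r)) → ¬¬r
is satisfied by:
  {r: True, c: False, l: False}
  {r: True, l: True, c: False}
  {r: True, c: True, l: False}
  {r: True, l: True, c: True}
  {l: False, c: False, r: False}


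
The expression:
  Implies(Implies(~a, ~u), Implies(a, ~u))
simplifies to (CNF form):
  ~a | ~u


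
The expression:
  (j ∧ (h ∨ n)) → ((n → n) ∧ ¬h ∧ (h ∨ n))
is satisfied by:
  {h: False, j: False}
  {j: True, h: False}
  {h: True, j: False}


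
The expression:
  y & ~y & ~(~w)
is never true.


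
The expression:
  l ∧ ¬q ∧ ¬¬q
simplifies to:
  False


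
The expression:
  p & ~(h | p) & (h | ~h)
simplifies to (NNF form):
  False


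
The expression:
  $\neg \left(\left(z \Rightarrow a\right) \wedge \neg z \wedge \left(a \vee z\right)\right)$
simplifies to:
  $z \vee \neg a$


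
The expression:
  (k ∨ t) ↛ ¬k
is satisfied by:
  {k: True}


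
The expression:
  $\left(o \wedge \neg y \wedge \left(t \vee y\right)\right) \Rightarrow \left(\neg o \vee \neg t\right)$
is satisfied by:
  {y: True, o: False, t: False}
  {o: False, t: False, y: False}
  {y: True, t: True, o: False}
  {t: True, o: False, y: False}
  {y: True, o: True, t: False}
  {o: True, y: False, t: False}
  {y: True, t: True, o: True}


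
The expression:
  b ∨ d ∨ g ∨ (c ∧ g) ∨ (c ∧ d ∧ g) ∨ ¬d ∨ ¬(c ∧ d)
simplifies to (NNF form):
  True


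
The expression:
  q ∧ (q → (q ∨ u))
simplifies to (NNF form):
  q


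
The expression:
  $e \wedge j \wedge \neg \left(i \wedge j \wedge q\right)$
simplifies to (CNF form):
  $e \wedge j \wedge \left(\neg i \vee \neg q\right)$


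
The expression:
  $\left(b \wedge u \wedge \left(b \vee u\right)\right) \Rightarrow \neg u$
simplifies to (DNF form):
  $\neg b \vee \neg u$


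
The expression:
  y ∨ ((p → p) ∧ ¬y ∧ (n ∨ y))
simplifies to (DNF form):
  n ∨ y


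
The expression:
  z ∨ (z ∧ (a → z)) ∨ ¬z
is always true.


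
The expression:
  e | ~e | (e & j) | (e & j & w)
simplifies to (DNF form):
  True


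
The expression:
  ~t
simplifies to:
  ~t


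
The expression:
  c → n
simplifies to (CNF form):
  n ∨ ¬c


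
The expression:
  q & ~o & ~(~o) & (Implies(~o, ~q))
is never true.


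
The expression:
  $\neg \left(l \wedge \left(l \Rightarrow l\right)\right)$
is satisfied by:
  {l: False}


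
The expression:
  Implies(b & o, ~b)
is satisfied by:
  {o: False, b: False}
  {b: True, o: False}
  {o: True, b: False}


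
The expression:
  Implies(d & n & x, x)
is always true.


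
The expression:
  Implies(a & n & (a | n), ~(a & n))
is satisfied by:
  {n: False, a: False}
  {a: True, n: False}
  {n: True, a: False}


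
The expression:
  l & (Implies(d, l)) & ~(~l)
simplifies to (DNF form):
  l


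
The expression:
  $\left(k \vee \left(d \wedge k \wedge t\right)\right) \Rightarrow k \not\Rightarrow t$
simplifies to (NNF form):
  $\neg k \vee \neg t$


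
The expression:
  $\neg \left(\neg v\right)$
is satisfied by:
  {v: True}


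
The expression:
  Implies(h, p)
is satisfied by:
  {p: True, h: False}
  {h: False, p: False}
  {h: True, p: True}


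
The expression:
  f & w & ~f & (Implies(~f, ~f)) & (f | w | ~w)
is never true.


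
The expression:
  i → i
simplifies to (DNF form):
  True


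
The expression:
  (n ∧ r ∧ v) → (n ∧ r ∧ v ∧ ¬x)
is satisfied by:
  {x: False, v: False, n: False, r: False}
  {r: True, x: False, v: False, n: False}
  {n: True, x: False, v: False, r: False}
  {r: True, n: True, x: False, v: False}
  {v: True, r: False, x: False, n: False}
  {r: True, v: True, x: False, n: False}
  {n: True, v: True, r: False, x: False}
  {r: True, n: True, v: True, x: False}
  {x: True, n: False, v: False, r: False}
  {r: True, x: True, n: False, v: False}
  {n: True, x: True, r: False, v: False}
  {r: True, n: True, x: True, v: False}
  {v: True, x: True, n: False, r: False}
  {r: True, v: True, x: True, n: False}
  {n: True, v: True, x: True, r: False}


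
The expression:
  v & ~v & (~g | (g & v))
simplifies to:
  False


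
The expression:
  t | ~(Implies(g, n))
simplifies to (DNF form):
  t | (g & ~n)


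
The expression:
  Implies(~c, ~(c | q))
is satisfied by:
  {c: True, q: False}
  {q: False, c: False}
  {q: True, c: True}


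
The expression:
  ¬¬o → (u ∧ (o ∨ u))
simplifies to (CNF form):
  u ∨ ¬o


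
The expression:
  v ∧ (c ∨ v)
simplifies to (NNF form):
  v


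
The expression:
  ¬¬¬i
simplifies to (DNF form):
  ¬i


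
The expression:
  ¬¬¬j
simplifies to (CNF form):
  ¬j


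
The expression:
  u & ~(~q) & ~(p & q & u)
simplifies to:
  q & u & ~p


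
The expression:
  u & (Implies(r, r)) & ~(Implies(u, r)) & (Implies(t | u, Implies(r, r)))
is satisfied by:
  {u: True, r: False}


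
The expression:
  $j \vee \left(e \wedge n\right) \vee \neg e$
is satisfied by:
  {n: True, j: True, e: False}
  {n: True, j: False, e: False}
  {j: True, n: False, e: False}
  {n: False, j: False, e: False}
  {n: True, e: True, j: True}
  {n: True, e: True, j: False}
  {e: True, j: True, n: False}


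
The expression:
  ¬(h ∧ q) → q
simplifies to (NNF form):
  q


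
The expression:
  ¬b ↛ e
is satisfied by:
  {e: True, b: False}
  {b: False, e: False}
  {b: True, e: True}


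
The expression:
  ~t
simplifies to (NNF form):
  ~t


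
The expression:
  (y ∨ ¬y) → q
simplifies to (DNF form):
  q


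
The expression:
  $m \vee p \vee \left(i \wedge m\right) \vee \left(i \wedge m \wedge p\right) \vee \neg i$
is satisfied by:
  {m: True, p: True, i: False}
  {m: True, p: False, i: False}
  {p: True, m: False, i: False}
  {m: False, p: False, i: False}
  {i: True, m: True, p: True}
  {i: True, m: True, p: False}
  {i: True, p: True, m: False}


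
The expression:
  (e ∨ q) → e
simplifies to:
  e ∨ ¬q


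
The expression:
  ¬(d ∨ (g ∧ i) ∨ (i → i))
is never true.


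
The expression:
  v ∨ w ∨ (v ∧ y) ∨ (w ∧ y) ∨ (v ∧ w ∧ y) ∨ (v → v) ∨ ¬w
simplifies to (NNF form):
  True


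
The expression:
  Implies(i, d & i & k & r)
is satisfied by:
  {r: True, d: True, k: True, i: False}
  {r: True, d: True, k: False, i: False}
  {r: True, k: True, d: False, i: False}
  {r: True, k: False, d: False, i: False}
  {d: True, k: True, r: False, i: False}
  {d: True, r: False, k: False, i: False}
  {d: False, k: True, r: False, i: False}
  {d: False, r: False, k: False, i: False}
  {r: True, i: True, d: True, k: True}


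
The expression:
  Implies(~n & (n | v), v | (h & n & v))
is always true.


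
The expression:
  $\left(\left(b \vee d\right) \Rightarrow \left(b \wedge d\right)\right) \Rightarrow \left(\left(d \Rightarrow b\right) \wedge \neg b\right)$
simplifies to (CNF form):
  $\neg b \vee \neg d$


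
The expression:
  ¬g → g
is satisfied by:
  {g: True}


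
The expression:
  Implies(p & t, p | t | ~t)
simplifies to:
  True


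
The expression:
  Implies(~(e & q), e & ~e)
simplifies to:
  e & q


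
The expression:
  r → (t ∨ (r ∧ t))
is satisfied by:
  {t: True, r: False}
  {r: False, t: False}
  {r: True, t: True}


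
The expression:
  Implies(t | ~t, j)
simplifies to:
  j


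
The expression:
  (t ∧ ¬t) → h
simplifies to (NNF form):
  True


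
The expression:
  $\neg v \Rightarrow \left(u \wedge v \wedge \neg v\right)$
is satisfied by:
  {v: True}


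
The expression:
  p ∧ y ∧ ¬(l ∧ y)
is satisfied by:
  {p: True, y: True, l: False}


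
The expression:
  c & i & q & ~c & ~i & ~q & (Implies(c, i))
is never true.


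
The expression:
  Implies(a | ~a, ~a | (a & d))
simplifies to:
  d | ~a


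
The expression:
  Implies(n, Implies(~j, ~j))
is always true.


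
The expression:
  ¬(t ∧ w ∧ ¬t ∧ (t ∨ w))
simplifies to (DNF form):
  True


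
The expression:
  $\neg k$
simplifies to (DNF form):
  $\neg k$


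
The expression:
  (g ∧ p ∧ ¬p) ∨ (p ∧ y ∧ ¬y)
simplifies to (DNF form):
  False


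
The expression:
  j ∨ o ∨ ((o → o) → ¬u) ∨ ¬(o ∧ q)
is always true.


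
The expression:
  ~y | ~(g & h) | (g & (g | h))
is always true.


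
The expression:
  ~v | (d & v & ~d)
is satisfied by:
  {v: False}


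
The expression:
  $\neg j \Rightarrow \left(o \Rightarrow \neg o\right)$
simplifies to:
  $j \vee \neg o$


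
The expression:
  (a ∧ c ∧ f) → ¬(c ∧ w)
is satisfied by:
  {w: False, c: False, a: False, f: False}
  {f: True, w: False, c: False, a: False}
  {a: True, w: False, c: False, f: False}
  {f: True, a: True, w: False, c: False}
  {c: True, f: False, w: False, a: False}
  {f: True, c: True, w: False, a: False}
  {a: True, c: True, f: False, w: False}
  {f: True, a: True, c: True, w: False}
  {w: True, a: False, c: False, f: False}
  {f: True, w: True, a: False, c: False}
  {a: True, w: True, f: False, c: False}
  {f: True, a: True, w: True, c: False}
  {c: True, w: True, a: False, f: False}
  {f: True, c: True, w: True, a: False}
  {a: True, c: True, w: True, f: False}
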